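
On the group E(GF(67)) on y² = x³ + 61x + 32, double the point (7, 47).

tangent at (7, 47): λ = (3·7² + 61)/(2·47) ≡ 7/27. 27⁻¹ ≡ 5 (mod 67), so λ ≡ 7·5 ≡ 35.
  x = λ² - 7 - 7 = 1225 - 14 ≡ 5; y = λ·(7 - 5) - 47 ≡ 23. → (5, 23)

(5, 23)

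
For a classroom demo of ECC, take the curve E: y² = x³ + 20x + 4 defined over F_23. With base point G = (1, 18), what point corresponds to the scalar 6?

(17, 6)

Double-and-add on 6 = (110)₂. Start with G = (1, 18) for the leading 1-bit.
double: tangent at (1, 18): λ = (3·1² + 20)/(2·18) ≡ 0/13. 13⁻¹ ≡ 16 (mod 23) since 13·16 = 208 ≡ 1, so λ ≡ 0·16 ≡ 0.
  x = λ² - 1 - 1 = 0 - 2 ≡ 21; y = λ·(1 - 21) - 18 ≡ 5. → (21, 5)
add G: (21, 5) + (1, 18). λ = (18 - 5)/(1 - 21) ≡ 13/3 mod 23. 3⁻¹ ≡ 8 (mod 23) since 3·8 = 24 ≡ 1, so λ ≡ 12.
  x = λ² - 21 - 1 = 144 - 22 ≡ 7; y = λ·(21 - 7) - 5 ≡ 2. → (7, 2)
double: tangent at (7, 2): λ = (3·7² + 20)/(2·2) ≡ 6/4. 4⁻¹ ≡ 6 (mod 23), so λ ≡ 6·6 ≡ 13.
  x = λ² - 7 - 7 = 169 - 14 ≡ 17; y = λ·(7 - 17) - 2 ≡ 6. → (17, 6)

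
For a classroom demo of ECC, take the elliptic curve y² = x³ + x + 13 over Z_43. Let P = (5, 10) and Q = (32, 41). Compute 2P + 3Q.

First 2P:
Repeated addition: build up to 2P.
2P: tangent at (5, 10): λ = (3·5² + 1)/(2·10) ≡ 33/20. 20⁻¹ ≡ 28 (mod 43), so λ ≡ 33·28 ≡ 21.
  x = λ² - 5 - 5 = 441 - 10 ≡ 1; y = λ·(5 - 1) - 10 ≡ 31. → (1, 31)
2P = (1, 31).
Next 3Q:
Repeated addition: build up to 3Q.
2Q: tangent at (32, 41): λ = (3·32² + 1)/(2·41) ≡ 20/39. 39⁻¹ ≡ 32 (mod 43), so λ ≡ 20·32 ≡ 38.
  x = λ² - 32 - 32 = 1444 - 64 ≡ 4; y = λ·(32 - 4) - 41 ≡ 34. → (4, 34)
3Q: (4, 34) + (32, 41). λ = (41 - 34)/(32 - 4) ≡ 7/28 mod 43. 28⁻¹ ≡ 20 (mod 43), so λ ≡ 11.
  x = λ² - 4 - 32 = 121 - 36 ≡ 42; y = λ·(4 - 42) - 34 ≡ 21. → (42, 21)
3Q = (42, 21).
Finally 2P + 3Q:
(1, 31) + (42, 21). λ = (21 - 31)/(42 - 1) ≡ 33/41 mod 43. 41⁻¹ ≡ 21 (mod 43), so λ ≡ 5.
  x = λ² - 1 - 42 = 25 - 43 ≡ 25; y = λ·(1 - 25) - 31 ≡ 21. → (25, 21)

(25, 21)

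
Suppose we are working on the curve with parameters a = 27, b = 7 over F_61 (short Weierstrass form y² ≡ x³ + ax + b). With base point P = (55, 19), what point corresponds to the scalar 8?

Repeated addition: build up to 8P.
2P: tangent at (55, 19): λ = (3·55² + 27)/(2·19) ≡ 13/38. 38⁻¹ ≡ 53 (mod 61) since 38·53 = 2014 ≡ 1, so λ ≡ 13·53 ≡ 18.
  x = λ² - 55 - 55 = 324 - 110 ≡ 31; y = λ·(55 - 31) - 19 ≡ 47. → (31, 47)
3P: (31, 47) + (55, 19). λ = (19 - 47)/(55 - 31) ≡ 33/24 mod 61. 24⁻¹ ≡ 28 (mod 61) since 24·28 = 672 ≡ 1, so λ ≡ 9.
  x = λ² - 31 - 55 = 81 - 86 ≡ 56; y = λ·(31 - 56) - 47 ≡ 33. → (56, 33)
4P: (56, 33) + (55, 19). λ = (19 - 33)/(55 - 56) ≡ 47/60 mod 61. 60⁻¹ ≡ 60 (mod 61), so λ ≡ 14.
  x = λ² - 56 - 55 = 196 - 111 ≡ 24; y = λ·(56 - 24) - 33 ≡ 49. → (24, 49)
5P: (24, 49) + (55, 19). λ = (19 - 49)/(55 - 24) ≡ 31/31 mod 61. 31⁻¹ ≡ 2 (mod 61), so λ ≡ 1.
  x = λ² - 24 - 55 = 1 - 79 ≡ 44; y = λ·(24 - 44) - 49 ≡ 53. → (44, 53)
6P: (44, 53) + (55, 19). λ = (19 - 53)/(55 - 44) ≡ 27/11 mod 61. 11⁻¹ ≡ 50 (mod 61), so λ ≡ 8.
  x = λ² - 44 - 55 = 64 - 99 ≡ 26; y = λ·(44 - 26) - 53 ≡ 30. → (26, 30)
7P: (26, 30) + (55, 19). λ = (19 - 30)/(55 - 26) ≡ 50/29 mod 61. 29⁻¹ ≡ 40 (mod 61) since 29·40 = 1160 ≡ 1, so λ ≡ 48.
  x = λ² - 26 - 55 = 2304 - 81 ≡ 27; y = λ·(26 - 27) - 30 ≡ 44. → (27, 44)
8P: (27, 44) + (55, 19). λ = (19 - 44)/(55 - 27) ≡ 36/28 mod 61. 28⁻¹ ≡ 24 (mod 61), so λ ≡ 10.
  x = λ² - 27 - 55 = 100 - 82 ≡ 18; y = λ·(27 - 18) - 44 ≡ 46. → (18, 46)

(18, 46)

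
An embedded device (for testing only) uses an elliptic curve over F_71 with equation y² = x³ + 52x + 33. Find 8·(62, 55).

(7, 32)

Write Q = (62, 55).
Repeated addition: build up to 8Q.
2Q: tangent at (62, 55): λ = (3·62² + 52)/(2·55) ≡ 11/39. 39⁻¹ ≡ 51 (mod 71) since 39·51 = 1989 ≡ 1, so λ ≡ 11·51 ≡ 64.
  x = λ² - 62 - 62 = 4096 - 124 ≡ 67; y = λ·(62 - 67) - 55 ≡ 51. → (67, 51)
3Q: (67, 51) + (62, 55). λ = (55 - 51)/(62 - 67) ≡ 4/66 mod 71. 66⁻¹ ≡ 14 (mod 71), so λ ≡ 56.
  x = λ² - 67 - 62 = 3136 - 129 ≡ 25; y = λ·(67 - 25) - 51 ≡ 29. → (25, 29)
4Q: (25, 29) + (62, 55). λ = (55 - 29)/(62 - 25) ≡ 26/37 mod 71. 37⁻¹ ≡ 48 (mod 71), so λ ≡ 41.
  x = λ² - 25 - 62 = 1681 - 87 ≡ 32; y = λ·(25 - 32) - 29 ≡ 39. → (32, 39)
5Q: (32, 39) + (62, 55). λ = (55 - 39)/(62 - 32) ≡ 16/30 mod 71. 30⁻¹ ≡ 45 (mod 71), so λ ≡ 10.
  x = λ² - 32 - 62 = 100 - 94 ≡ 6; y = λ·(32 - 6) - 39 ≡ 8. → (6, 8)
6Q: (6, 8) + (62, 55). λ = (55 - 8)/(62 - 6) ≡ 47/56 mod 71. 56⁻¹ ≡ 52 (mod 71), so λ ≡ 30.
  x = λ² - 6 - 62 = 900 - 68 ≡ 51; y = λ·(6 - 51) - 8 ≡ 62. → (51, 62)
7Q: (51, 62) + (62, 55). λ = (55 - 62)/(62 - 51) ≡ 64/11 mod 71. 11⁻¹ ≡ 13 (mod 71), so λ ≡ 51.
  x = λ² - 51 - 62 = 2601 - 113 ≡ 3; y = λ·(51 - 3) - 62 ≡ 43. → (3, 43)
8Q: (3, 43) + (62, 55). λ = (55 - 43)/(62 - 3) ≡ 12/59 mod 71. 59⁻¹ ≡ 65 (mod 71) since 59·65 = 3835 ≡ 1, so λ ≡ 70.
  x = λ² - 3 - 62 = 4900 - 65 ≡ 7; y = λ·(3 - 7) - 43 ≡ 32. → (7, 32)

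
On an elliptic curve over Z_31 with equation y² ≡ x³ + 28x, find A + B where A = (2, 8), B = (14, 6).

(2, 8) + (14, 6). λ = (6 - 8)/(14 - 2) ≡ 29/12 mod 31. 12⁻¹ ≡ 13 (mod 31), so λ ≡ 5.
  x = λ² - 2 - 14 = 25 - 16 ≡ 9; y = λ·(2 - 9) - 8 ≡ 19. → (9, 19)

(9, 19)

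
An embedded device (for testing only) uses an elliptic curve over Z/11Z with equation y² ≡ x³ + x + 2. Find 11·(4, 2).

Write P = (4, 2).
Double-and-add on 11 = (1011)₂. Start with P = (4, 2) for the leading 1-bit.
double: tangent at (4, 2): λ = (3·4² + 1)/(2·2) ≡ 5/4. 4⁻¹ ≡ 3 (mod 11), so λ ≡ 5·3 ≡ 4.
  x = λ² - 4 - 4 = 16 - 8 ≡ 8; y = λ·(4 - 8) - 2 ≡ 4. → (8, 4)
double: tangent at (8, 4): λ = (3·8² + 1)/(2·4) ≡ 6/8. 8⁻¹ ≡ 7 (mod 11), so λ ≡ 6·7 ≡ 9.
  x = λ² - 8 - 8 = 81 - 16 ≡ 10; y = λ·(8 - 10) - 4 ≡ 0. → (10, 0)
add P: (10, 0) + (4, 2). λ = (2 - 0)/(4 - 10) ≡ 2/5 mod 11. 5⁻¹ ≡ 9 (mod 11) since 5·9 = 45 ≡ 1, so λ ≡ 7.
  x = λ² - 10 - 4 = 49 - 14 ≡ 2; y = λ·(10 - 2) - 0 ≡ 1. → (2, 1)
double: tangent at (2, 1): λ = (3·2² + 1)/(2·1) ≡ 2/2. 2⁻¹ ≡ 6 (mod 11) since 2·6 = 12 ≡ 1, so λ ≡ 2·6 ≡ 1.
  x = λ² - 2 - 2 = 1 - 4 ≡ 8; y = λ·(2 - 8) - 1 ≡ 4. → (8, 4)
add P: (8, 4) + (4, 2). λ = (2 - 4)/(4 - 8) ≡ 9/7 mod 11. 7⁻¹ ≡ 8 (mod 11), so λ ≡ 6.
  x = λ² - 8 - 4 = 36 - 12 ≡ 2; y = λ·(8 - 2) - 4 ≡ 10. → (2, 10)

(2, 10)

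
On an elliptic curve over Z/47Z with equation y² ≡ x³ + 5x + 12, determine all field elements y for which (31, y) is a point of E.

x³ + 5x + 12 = 29958 ≡ 19 (mod 47).
19 is a non-residue mod 47; no y exists.

none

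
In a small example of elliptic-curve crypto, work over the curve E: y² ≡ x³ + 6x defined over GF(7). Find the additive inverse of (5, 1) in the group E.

(5, 6)

-(5, 1) = (5, -1 mod 7) = (5, 6).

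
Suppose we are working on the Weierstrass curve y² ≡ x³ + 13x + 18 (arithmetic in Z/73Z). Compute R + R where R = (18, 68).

tangent at (18, 68): λ = (3·18² + 13)/(2·68) ≡ 36/63. 63⁻¹ ≡ 51 (mod 73), so λ ≡ 36·51 ≡ 11.
  x = λ² - 18 - 18 = 121 - 36 ≡ 12; y = λ·(18 - 12) - 68 ≡ 71. → (12, 71)

(12, 71)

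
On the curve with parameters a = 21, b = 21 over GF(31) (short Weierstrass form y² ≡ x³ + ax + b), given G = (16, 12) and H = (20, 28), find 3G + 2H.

First 3G:
Repeated addition: build up to 3G.
2G: tangent at (16, 12): λ = (3·16² + 21)/(2·12) ≡ 14/24. 24⁻¹ ≡ 22 (mod 31), so λ ≡ 14·22 ≡ 29.
  x = λ² - 16 - 16 = 841 - 32 ≡ 3; y = λ·(16 - 3) - 12 ≡ 24. → (3, 24)
3G: (3, 24) + (16, 12). λ = (12 - 24)/(16 - 3) ≡ 19/13 mod 31. 13⁻¹ ≡ 12 (mod 31), so λ ≡ 11.
  x = λ² - 3 - 16 = 121 - 19 ≡ 9; y = λ·(3 - 9) - 24 ≡ 3. → (9, 3)
3G = (9, 3).
Next 2H:
Repeated addition: build up to 2H.
2H: tangent at (20, 28): λ = (3·20² + 21)/(2·28) ≡ 12/25. 25⁻¹ ≡ 5 (mod 31), so λ ≡ 12·5 ≡ 29.
  x = λ² - 20 - 20 = 841 - 40 ≡ 26; y = λ·(20 - 26) - 28 ≡ 15. → (26, 15)
2H = (26, 15).
Finally 3G + 2H:
(9, 3) + (26, 15). λ = (15 - 3)/(26 - 9) ≡ 12/17 mod 31. 17⁻¹ ≡ 11 (mod 31) since 17·11 = 187 ≡ 1, so λ ≡ 8.
  x = λ² - 9 - 26 = 64 - 35 ≡ 29; y = λ·(9 - 29) - 3 ≡ 23. → (29, 23)

(29, 23)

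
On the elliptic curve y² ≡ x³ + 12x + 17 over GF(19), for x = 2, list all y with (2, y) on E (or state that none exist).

7, 12

x³ + 12x + 17 = 49 ≡ 11 (mod 19).
Square roots of 11 mod 19: 7 and 12 (since 7² = 49 ≡ 11).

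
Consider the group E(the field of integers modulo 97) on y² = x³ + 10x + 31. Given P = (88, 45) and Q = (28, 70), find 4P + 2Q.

(74, 27)

First 4P:
Double-and-add on 4 = (100)₂. Start with P = (88, 45) for the leading 1-bit.
double: tangent at (88, 45): λ = (3·88² + 10)/(2·45) ≡ 59/90. 90⁻¹ ≡ 83 (mod 97), so λ ≡ 59·83 ≡ 47.
  x = λ² - 88 - 88 = 2209 - 176 ≡ 93; y = λ·(88 - 93) - 45 ≡ 11. → (93, 11)
double: tangent at (93, 11): λ = (3·93² + 10)/(2·11) ≡ 58/22. 22⁻¹ ≡ 75 (mod 97), so λ ≡ 58·75 ≡ 82.
  x = λ² - 93 - 93 = 6724 - 186 ≡ 39; y = λ·(93 - 39) - 11 ≡ 52. → (39, 52)
4P = (39, 52).
Next 2Q:
Repeated addition: build up to 2Q.
2Q: tangent at (28, 70): λ = (3·28² + 10)/(2·70) ≡ 34/43. 43⁻¹ ≡ 88 (mod 97), so λ ≡ 34·88 ≡ 82.
  x = λ² - 28 - 28 = 6724 - 56 ≡ 72; y = λ·(28 - 72) - 70 ≡ 8. → (72, 8)
2Q = (72, 8).
Finally 4P + 2Q:
(39, 52) + (72, 8). λ = (8 - 52)/(72 - 39) ≡ 53/33 mod 97. 33⁻¹ ≡ 50 (mod 97), so λ ≡ 31.
  x = λ² - 39 - 72 = 961 - 111 ≡ 74; y = λ·(39 - 74) - 52 ≡ 27. → (74, 27)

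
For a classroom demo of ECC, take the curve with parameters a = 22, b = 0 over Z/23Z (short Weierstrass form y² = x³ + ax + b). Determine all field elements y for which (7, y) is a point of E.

x³ + 22x + 0 = 497 ≡ 14 (mod 23).
14 is a non-residue mod 23; no y exists.

none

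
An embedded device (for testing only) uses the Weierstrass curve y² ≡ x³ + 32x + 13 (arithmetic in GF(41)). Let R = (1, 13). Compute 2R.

(8, 17)

tangent at (1, 13): λ = (3·1² + 32)/(2·13) ≡ 35/26. 26⁻¹ ≡ 30 (mod 41), so λ ≡ 35·30 ≡ 25.
  x = λ² - 1 - 1 = 625 - 2 ≡ 8; y = λ·(1 - 8) - 13 ≡ 17. → (8, 17)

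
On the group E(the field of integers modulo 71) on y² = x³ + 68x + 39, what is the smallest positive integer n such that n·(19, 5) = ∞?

9

2P: tangent at (19, 5): λ = (3·19² + 68)/(2·5) ≡ 15/10. 10⁻¹ ≡ 64 (mod 71), so λ ≡ 15·64 ≡ 37.
  x = λ² - 19 - 19 = 1369 - 38 ≡ 53; y = λ·(19 - 53) - 5 ≡ 15. → (53, 15)
3P: (53, 15) + (19, 5). λ = (5 - 15)/(19 - 53) ≡ 61/37 mod 71. 37⁻¹ ≡ 48 (mod 71), so λ ≡ 17.
  x = λ² - 53 - 19 = 289 - 72 ≡ 4; y = λ·(53 - 4) - 15 ≡ 37. → (4, 37)
4P: (4, 37) + (19, 5). λ = (5 - 37)/(19 - 4) ≡ 39/15 mod 71. 15⁻¹ ≡ 19 (mod 71) since 15·19 = 285 ≡ 1, so λ ≡ 31.
  x = λ² - 4 - 19 = 961 - 23 ≡ 15; y = λ·(4 - 15) - 37 ≡ 48. → (15, 48)
5P: (15, 48) + (19, 5). λ = (5 - 48)/(19 - 15) ≡ 28/4 mod 71. 4⁻¹ ≡ 18 (mod 71), so λ ≡ 7.
  x = λ² - 15 - 19 = 49 - 34 ≡ 15; y = λ·(15 - 15) - 48 ≡ 23. → (15, 23)
6P: (15, 23) + (19, 5). λ = (5 - 23)/(19 - 15) ≡ 53/4 mod 71. 4⁻¹ ≡ 18 (mod 71), so λ ≡ 31.
  x = λ² - 15 - 19 = 961 - 34 ≡ 4; y = λ·(15 - 4) - 23 ≡ 34. → (4, 34)
7P: (4, 34) + (19, 5). λ = (5 - 34)/(19 - 4) ≡ 42/15 mod 71. 15⁻¹ ≡ 19 (mod 71), so λ ≡ 17.
  x = λ² - 4 - 19 = 289 - 23 ≡ 53; y = λ·(4 - 53) - 34 ≡ 56. → (53, 56)
8P: (53, 56) + (19, 5). λ = (5 - 56)/(19 - 53) ≡ 20/37 mod 71. 37⁻¹ ≡ 48 (mod 71), so λ ≡ 37.
  x = λ² - 53 - 19 = 1369 - 72 ≡ 19; y = λ·(53 - 19) - 56 ≡ 66. → (19, 66)
9P: (19, 66) + (19, 5): same x and y₁ ≡ -y₂, so the sum is ∞.
9P = ∞, so the order is 9.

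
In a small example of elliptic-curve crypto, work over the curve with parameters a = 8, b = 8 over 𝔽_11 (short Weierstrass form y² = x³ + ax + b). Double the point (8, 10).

(7, 0)

tangent at (8, 10): λ = (3·8² + 8)/(2·10) ≡ 2/9. 9⁻¹ ≡ 5 (mod 11) since 9·5 = 45 ≡ 1, so λ ≡ 2·5 ≡ 10.
  x = λ² - 8 - 8 = 100 - 16 ≡ 7; y = λ·(8 - 7) - 10 ≡ 0. → (7, 0)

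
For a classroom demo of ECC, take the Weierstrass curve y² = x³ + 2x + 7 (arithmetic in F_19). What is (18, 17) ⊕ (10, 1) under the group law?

(18, 17) + (10, 1). λ = (1 - 17)/(10 - 18) ≡ 3/11 mod 19. 11⁻¹ ≡ 7 (mod 19) since 11·7 = 77 ≡ 1, so λ ≡ 2.
  x = λ² - 18 - 10 = 4 - 28 ≡ 14; y = λ·(18 - 14) - 17 ≡ 10. → (14, 10)

(14, 10)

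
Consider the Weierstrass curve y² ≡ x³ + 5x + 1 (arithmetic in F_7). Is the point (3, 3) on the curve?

y² = 3² ≡ 2; x³ + 5x + 1 = 43 ≡ 1 (mod 7). 2 ≠ 1.

no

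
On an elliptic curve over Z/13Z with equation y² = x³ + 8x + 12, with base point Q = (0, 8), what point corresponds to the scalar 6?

Double-and-add on 6 = (110)₂. Start with Q = (0, 8) for the leading 1-bit.
double: tangent at (0, 8): λ = (3·0² + 8)/(2·8) ≡ 8/3. 3⁻¹ ≡ 9 (mod 13) since 3·9 = 27 ≡ 1, so λ ≡ 8·9 ≡ 7.
  x = λ² - 0 - 0 = 49 - 0 ≡ 10; y = λ·(0 - 10) - 8 ≡ 0. → (10, 0)
add Q: (10, 0) + (0, 8). λ = (8 - 0)/(0 - 10) ≡ 8/3 mod 13. 3⁻¹ ≡ 9 (mod 13) since 3·9 = 27 ≡ 1, so λ ≡ 7.
  x = λ² - 10 - 0 = 49 - 10 ≡ 0; y = λ·(10 - 0) - 0 ≡ 5. → (0, 5)
double: tangent at (0, 5): λ = (3·0² + 8)/(2·5) ≡ 8/10. 10⁻¹ ≡ 4 (mod 13) since 10·4 = 40 ≡ 1, so λ ≡ 8·4 ≡ 6.
  x = λ² - 0 - 0 = 36 - 0 ≡ 10; y = λ·(0 - 10) - 5 ≡ 0. → (10, 0)

(10, 0)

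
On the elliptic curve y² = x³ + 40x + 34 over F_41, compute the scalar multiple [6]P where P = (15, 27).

(6, 30)

Repeated addition: build up to 6P.
2P: tangent at (15, 27): λ = (3·15² + 40)/(2·27) ≡ 18/13. 13⁻¹ ≡ 19 (mod 41), so λ ≡ 18·19 ≡ 14.
  x = λ² - 15 - 15 = 196 - 30 ≡ 2; y = λ·(15 - 2) - 27 ≡ 32. → (2, 32)
3P: (2, 32) + (15, 27). λ = (27 - 32)/(15 - 2) ≡ 36/13 mod 41. 13⁻¹ ≡ 19 (mod 41) since 13·19 = 247 ≡ 1, so λ ≡ 28.
  x = λ² - 2 - 15 = 784 - 17 ≡ 29; y = λ·(2 - 29) - 32 ≡ 32. → (29, 32)
4P: (29, 32) + (15, 27). λ = (27 - 32)/(15 - 29) ≡ 36/27 mod 41. 27⁻¹ ≡ 38 (mod 41), so λ ≡ 15.
  x = λ² - 29 - 15 = 225 - 44 ≡ 17; y = λ·(29 - 17) - 32 ≡ 25. → (17, 25)
5P: (17, 25) + (15, 27). λ = (27 - 25)/(15 - 17) ≡ 2/39 mod 41. 39⁻¹ ≡ 20 (mod 41), so λ ≡ 40.
  x = λ² - 17 - 15 = 1600 - 32 ≡ 10; y = λ·(17 - 10) - 25 ≡ 9. → (10, 9)
6P: (10, 9) + (15, 27). λ = (27 - 9)/(15 - 10) ≡ 18/5 mod 41. 5⁻¹ ≡ 33 (mod 41), so λ ≡ 20.
  x = λ² - 10 - 15 = 400 - 25 ≡ 6; y = λ·(10 - 6) - 9 ≡ 30. → (6, 30)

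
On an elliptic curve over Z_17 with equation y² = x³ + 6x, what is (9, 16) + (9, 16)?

tangent at (9, 16): λ = (3·9² + 6)/(2·16) ≡ 11/15. 15⁻¹ ≡ 8 (mod 17) since 15·8 = 120 ≡ 1, so λ ≡ 11·8 ≡ 3.
  x = λ² - 9 - 9 = 9 - 18 ≡ 8; y = λ·(9 - 8) - 16 ≡ 4. → (8, 4)

(8, 4)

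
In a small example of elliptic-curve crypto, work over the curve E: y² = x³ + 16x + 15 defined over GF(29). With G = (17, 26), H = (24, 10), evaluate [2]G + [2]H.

(17, 26)

First 2G:
Repeated addition: build up to 2G.
2G: tangent at (17, 26): λ = (3·17² + 16)/(2·26) ≡ 13/23. 23⁻¹ ≡ 24 (mod 29), so λ ≡ 13·24 ≡ 22.
  x = λ² - 17 - 17 = 484 - 34 ≡ 15; y = λ·(17 - 15) - 26 ≡ 18. → (15, 18)
2G = (15, 18).
Next 2H:
Repeated addition: build up to 2H.
2H: tangent at (24, 10): λ = (3·24² + 16)/(2·10) ≡ 4/20. 20⁻¹ ≡ 16 (mod 29), so λ ≡ 4·16 ≡ 6.
  x = λ² - 24 - 24 = 36 - 48 ≡ 17; y = λ·(24 - 17) - 10 ≡ 3. → (17, 3)
2H = (17, 3).
Finally 2G + 2H:
(15, 18) + (17, 3). λ = (3 - 18)/(17 - 15) ≡ 14/2 mod 29. 2⁻¹ ≡ 15 (mod 29) since 2·15 = 30 ≡ 1, so λ ≡ 7.
  x = λ² - 15 - 17 = 49 - 32 ≡ 17; y = λ·(15 - 17) - 18 ≡ 26. → (17, 26)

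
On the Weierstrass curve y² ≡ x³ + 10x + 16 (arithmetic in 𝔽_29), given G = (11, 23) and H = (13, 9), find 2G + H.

First 2G:
Repeated addition: build up to 2G.
2G: tangent at (11, 23): λ = (3·11² + 10)/(2·23) ≡ 25/17. 17⁻¹ ≡ 12 (mod 29) since 17·12 = 204 ≡ 1, so λ ≡ 25·12 ≡ 10.
  x = λ² - 11 - 11 = 100 - 22 ≡ 20; y = λ·(11 - 20) - 23 ≡ 3. → (20, 3)
2G = (20, 3).
Finally 2G + H:
(20, 3) + (13, 9). λ = (9 - 3)/(13 - 20) ≡ 6/22 mod 29. 22⁻¹ ≡ 4 (mod 29), so λ ≡ 24.
  x = λ² - 20 - 13 = 576 - 33 ≡ 21; y = λ·(20 - 21) - 3 ≡ 2. → (21, 2)

(21, 2)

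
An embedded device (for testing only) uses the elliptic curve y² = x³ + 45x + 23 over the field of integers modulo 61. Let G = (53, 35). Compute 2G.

tangent at (53, 35): λ = (3·53² + 45)/(2·35) ≡ 54/9. 9⁻¹ ≡ 34 (mod 61), so λ ≡ 54·34 ≡ 6.
  x = λ² - 53 - 53 = 36 - 106 ≡ 52; y = λ·(53 - 52) - 35 ≡ 32. → (52, 32)

(52, 32)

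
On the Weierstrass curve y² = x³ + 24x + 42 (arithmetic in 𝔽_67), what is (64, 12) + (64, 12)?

(66, 34)

tangent at (64, 12): λ = (3·64² + 24)/(2·12) ≡ 51/24. 24⁻¹ ≡ 14 (mod 67), so λ ≡ 51·14 ≡ 44.
  x = λ² - 64 - 64 = 1936 - 128 ≡ 66; y = λ·(64 - 66) - 12 ≡ 34. → (66, 34)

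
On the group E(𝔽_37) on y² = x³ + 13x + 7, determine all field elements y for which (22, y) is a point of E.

10, 27

x³ + 13x + 7 = 10941 ≡ 26 (mod 37).
Square roots of 26 mod 37: 10 and 27 (since 10² = 100 ≡ 26).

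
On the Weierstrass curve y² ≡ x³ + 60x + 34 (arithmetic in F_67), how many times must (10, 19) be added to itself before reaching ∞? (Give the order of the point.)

10

2P: tangent at (10, 19): λ = (3·10² + 60)/(2·19) ≡ 25/38. 38⁻¹ ≡ 30 (mod 67) since 38·30 = 1140 ≡ 1, so λ ≡ 25·30 ≡ 13.
  x = λ² - 10 - 10 = 169 - 20 ≡ 15; y = λ·(10 - 15) - 19 ≡ 50. → (15, 50)
3P: (15, 50) + (10, 19). λ = (19 - 50)/(10 - 15) ≡ 36/62 mod 67. 62⁻¹ ≡ 40 (mod 67) since 62·40 = 2480 ≡ 1, so λ ≡ 33.
  x = λ² - 15 - 10 = 1089 - 25 ≡ 59; y = λ·(15 - 59) - 50 ≡ 39. → (59, 39)
4P: (59, 39) + (10, 19). λ = (19 - 39)/(10 - 59) ≡ 47/18 mod 67. 18⁻¹ ≡ 41 (mod 67), so λ ≡ 51.
  x = λ² - 59 - 10 = 2601 - 69 ≡ 53; y = λ·(59 - 53) - 39 ≡ 66. → (53, 66)
5P: (53, 66) + (10, 19). λ = (19 - 66)/(10 - 53) ≡ 20/24 mod 67. 24⁻¹ ≡ 14 (mod 67), so λ ≡ 12.
  x = λ² - 53 - 10 = 144 - 63 ≡ 14; y = λ·(53 - 14) - 66 ≡ 0. → (14, 0)
6P: (14, 0) + (10, 19). λ = (19 - 0)/(10 - 14) ≡ 19/63 mod 67. 63⁻¹ ≡ 50 (mod 67) since 63·50 = 3150 ≡ 1, so λ ≡ 12.
  x = λ² - 14 - 10 = 144 - 24 ≡ 53; y = λ·(14 - 53) - 0 ≡ 1. → (53, 1)
7P: (53, 1) + (10, 19). λ = (19 - 1)/(10 - 53) ≡ 18/24 mod 67. 24⁻¹ ≡ 14 (mod 67), so λ ≡ 51.
  x = λ² - 53 - 10 = 2601 - 63 ≡ 59; y = λ·(53 - 59) - 1 ≡ 28. → (59, 28)
8P: (59, 28) + (10, 19). λ = (19 - 28)/(10 - 59) ≡ 58/18 mod 67. 18⁻¹ ≡ 41 (mod 67) since 18·41 = 738 ≡ 1, so λ ≡ 33.
  x = λ² - 59 - 10 = 1089 - 69 ≡ 15; y = λ·(59 - 15) - 28 ≡ 17. → (15, 17)
9P: (15, 17) + (10, 19). λ = (19 - 17)/(10 - 15) ≡ 2/62 mod 67. 62⁻¹ ≡ 40 (mod 67) since 62·40 = 2480 ≡ 1, so λ ≡ 13.
  x = λ² - 15 - 10 = 169 - 25 ≡ 10; y = λ·(15 - 10) - 17 ≡ 48. → (10, 48)
10P: (10, 48) + (10, 19): same x and y₁ ≡ -y₂, so the sum is ∞.
10P = ∞, so the order is 10.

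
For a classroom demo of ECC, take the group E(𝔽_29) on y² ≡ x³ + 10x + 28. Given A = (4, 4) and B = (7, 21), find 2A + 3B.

First 2A:
Repeated addition: build up to 2A.
2A: tangent at (4, 4): λ = (3·4² + 10)/(2·4) ≡ 0/8. 8⁻¹ ≡ 11 (mod 29) since 8·11 = 88 ≡ 1, so λ ≡ 0·11 ≡ 0.
  x = λ² - 4 - 4 = 0 - 8 ≡ 21; y = λ·(4 - 21) - 4 ≡ 25. → (21, 25)
2A = (21, 25).
Next 3B:
Repeated addition: build up to 3B.
2B: tangent at (7, 21): λ = (3·7² + 10)/(2·21) ≡ 12/13. 13⁻¹ ≡ 9 (mod 29) since 13·9 = 117 ≡ 1, so λ ≡ 12·9 ≡ 21.
  x = λ² - 7 - 7 = 441 - 14 ≡ 21; y = λ·(7 - 21) - 21 ≡ 4. → (21, 4)
3B: (21, 4) + (7, 21). λ = (21 - 4)/(7 - 21) ≡ 17/15 mod 29. 15⁻¹ ≡ 2 (mod 29) since 15·2 = 30 ≡ 1, so λ ≡ 5.
  x = λ² - 21 - 7 = 25 - 28 ≡ 26; y = λ·(21 - 26) - 4 ≡ 0. → (26, 0)
3B = (26, 0).
Finally 2A + 3B:
(21, 25) + (26, 0). λ = (0 - 25)/(26 - 21) ≡ 4/5 mod 29. 5⁻¹ ≡ 6 (mod 29) since 5·6 = 30 ≡ 1, so λ ≡ 24.
  x = λ² - 21 - 26 = 576 - 47 ≡ 7; y = λ·(21 - 7) - 25 ≡ 21. → (7, 21)

(7, 21)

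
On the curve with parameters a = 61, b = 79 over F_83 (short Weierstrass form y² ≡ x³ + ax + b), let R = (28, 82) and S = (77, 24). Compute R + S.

(26, 63)

(28, 82) + (77, 24). λ = (24 - 82)/(77 - 28) ≡ 25/49 mod 83. 49⁻¹ ≡ 61 (mod 83), so λ ≡ 31.
  x = λ² - 28 - 77 = 961 - 105 ≡ 26; y = λ·(28 - 26) - 82 ≡ 63. → (26, 63)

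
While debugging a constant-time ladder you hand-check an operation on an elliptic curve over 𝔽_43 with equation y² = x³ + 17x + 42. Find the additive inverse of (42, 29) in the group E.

(42, 14)

-(42, 29) = (42, -29 mod 43) = (42, 14).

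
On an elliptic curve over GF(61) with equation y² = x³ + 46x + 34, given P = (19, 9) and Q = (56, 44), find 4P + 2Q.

First 4P:
Double-and-add on 4 = (100)₂. Start with P = (19, 9) for the leading 1-bit.
double: tangent at (19, 9): λ = (3·19² + 46)/(2·9) ≡ 31/18. 18⁻¹ ≡ 17 (mod 61), so λ ≡ 31·17 ≡ 39.
  x = λ² - 19 - 19 = 1521 - 38 ≡ 19; y = λ·(19 - 19) - 9 ≡ 52. → (19, 52)
double: tangent at (19, 52): λ = (3·19² + 46)/(2·52) ≡ 31/43. 43⁻¹ ≡ 44 (mod 61), so λ ≡ 31·44 ≡ 22.
  x = λ² - 19 - 19 = 484 - 38 ≡ 19; y = λ·(19 - 19) - 52 ≡ 9. → (19, 9)
4P = (19, 9).
Next 2Q:
Repeated addition: build up to 2Q.
2Q: tangent at (56, 44): λ = (3·56² + 46)/(2·44) ≡ 60/27. 27⁻¹ ≡ 52 (mod 61), so λ ≡ 60·52 ≡ 9.
  x = λ² - 56 - 56 = 81 - 112 ≡ 30; y = λ·(56 - 30) - 44 ≡ 7. → (30, 7)
2Q = (30, 7).
Finally 4P + 2Q:
(19, 9) + (30, 7). λ = (7 - 9)/(30 - 19) ≡ 59/11 mod 61. 11⁻¹ ≡ 50 (mod 61) since 11·50 = 550 ≡ 1, so λ ≡ 22.
  x = λ² - 19 - 30 = 484 - 49 ≡ 8; y = λ·(19 - 8) - 9 ≡ 50. → (8, 50)

(8, 50)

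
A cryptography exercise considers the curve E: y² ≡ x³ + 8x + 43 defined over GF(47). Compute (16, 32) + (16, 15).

O

The two points share x = 16 and their y-coordinates satisfy 32 + 15 ≡ 0 (mod 47), so they are inverses. Their sum is O.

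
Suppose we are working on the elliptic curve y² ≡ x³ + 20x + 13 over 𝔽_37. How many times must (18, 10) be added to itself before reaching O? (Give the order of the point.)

11

2P: tangent at (18, 10): λ = (3·18² + 20)/(2·10) ≡ 30/20. 20⁻¹ ≡ 13 (mod 37), so λ ≡ 30·13 ≡ 20.
  x = λ² - 18 - 18 = 400 - 36 ≡ 31; y = λ·(18 - 31) - 10 ≡ 26. → (31, 26)
3P: (31, 26) + (18, 10). λ = (10 - 26)/(18 - 31) ≡ 21/24 mod 37. 24⁻¹ ≡ 17 (mod 37), so λ ≡ 24.
  x = λ² - 31 - 18 = 576 - 49 ≡ 9; y = λ·(31 - 9) - 26 ≡ 21. → (9, 21)
4P: (9, 21) + (18, 10). λ = (10 - 21)/(18 - 9) ≡ 26/9 mod 37. 9⁻¹ ≡ 33 (mod 37) since 9·33 = 297 ≡ 1, so λ ≡ 7.
  x = λ² - 9 - 18 = 49 - 27 ≡ 22; y = λ·(9 - 22) - 21 ≡ 36. → (22, 36)
5P: (22, 36) + (18, 10). λ = (10 - 36)/(18 - 22) ≡ 11/33 mod 37. 33⁻¹ ≡ 9 (mod 37), so λ ≡ 25.
  x = λ² - 22 - 18 = 625 - 40 ≡ 30; y = λ·(22 - 30) - 36 ≡ 23. → (30, 23)
6P: (30, 23) + (18, 10). λ = (10 - 23)/(18 - 30) ≡ 24/25 mod 37. 25⁻¹ ≡ 3 (mod 37) since 25·3 = 75 ≡ 1, so λ ≡ 35.
  x = λ² - 30 - 18 = 1225 - 48 ≡ 30; y = λ·(30 - 30) - 23 ≡ 14. → (30, 14)
7P: (30, 14) + (18, 10). λ = (10 - 14)/(18 - 30) ≡ 33/25 mod 37. 25⁻¹ ≡ 3 (mod 37) since 25·3 = 75 ≡ 1, so λ ≡ 25.
  x = λ² - 30 - 18 = 625 - 48 ≡ 22; y = λ·(30 - 22) - 14 ≡ 1. → (22, 1)
8P: (22, 1) + (18, 10). λ = (10 - 1)/(18 - 22) ≡ 9/33 mod 37. 33⁻¹ ≡ 9 (mod 37) since 33·9 = 297 ≡ 1, so λ ≡ 7.
  x = λ² - 22 - 18 = 49 - 40 ≡ 9; y = λ·(22 - 9) - 1 ≡ 16. → (9, 16)
9P: (9, 16) + (18, 10). λ = (10 - 16)/(18 - 9) ≡ 31/9 mod 37. 9⁻¹ ≡ 33 (mod 37) since 9·33 = 297 ≡ 1, so λ ≡ 24.
  x = λ² - 9 - 18 = 576 - 27 ≡ 31; y = λ·(9 - 31) - 16 ≡ 11. → (31, 11)
10P: (31, 11) + (18, 10). λ = (10 - 11)/(18 - 31) ≡ 36/24 mod 37. 24⁻¹ ≡ 17 (mod 37), so λ ≡ 20.
  x = λ² - 31 - 18 = 400 - 49 ≡ 18; y = λ·(31 - 18) - 11 ≡ 27. → (18, 27)
11P: (18, 27) + (18, 10): same x and y₁ ≡ -y₂, so the sum is O.
11P = O, so the order is 11.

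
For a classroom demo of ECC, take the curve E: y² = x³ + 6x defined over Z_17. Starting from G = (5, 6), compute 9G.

Repeated addition: build up to 9G.
2G: tangent at (5, 6): λ = (3·5² + 6)/(2·6) ≡ 13/12. 12⁻¹ ≡ 10 (mod 17) since 12·10 = 120 ≡ 1, so λ ≡ 13·10 ≡ 11.
  x = λ² - 5 - 5 = 121 - 10 ≡ 9; y = λ·(5 - 9) - 6 ≡ 1. → (9, 1)
3G: (9, 1) + (5, 6). λ = (6 - 1)/(5 - 9) ≡ 5/13 mod 17. 13⁻¹ ≡ 4 (mod 17) since 13·4 = 52 ≡ 1, so λ ≡ 3.
  x = λ² - 9 - 5 = 9 - 14 ≡ 12; y = λ·(9 - 12) - 1 ≡ 7. → (12, 7)
4G: (12, 7) + (5, 6). λ = (6 - 7)/(5 - 12) ≡ 16/10 mod 17. 10⁻¹ ≡ 12 (mod 17), so λ ≡ 5.
  x = λ² - 12 - 5 = 25 - 17 ≡ 8; y = λ·(12 - 8) - 7 ≡ 13. → (8, 13)
5G: (8, 13) + (5, 6). λ = (6 - 13)/(5 - 8) ≡ 10/14 mod 17. 14⁻¹ ≡ 11 (mod 17) since 14·11 = 154 ≡ 1, so λ ≡ 8.
  x = λ² - 8 - 5 = 64 - 13 ≡ 0; y = λ·(8 - 0) - 13 ≡ 0. → (0, 0)
6G: (0, 0) + (5, 6). λ = (6 - 0)/(5 - 0) ≡ 6/5 mod 17. 5⁻¹ ≡ 7 (mod 17), so λ ≡ 8.
  x = λ² - 0 - 5 = 64 - 5 ≡ 8; y = λ·(0 - 8) - 0 ≡ 4. → (8, 4)
7G: (8, 4) + (5, 6). λ = (6 - 4)/(5 - 8) ≡ 2/14 mod 17. 14⁻¹ ≡ 11 (mod 17), so λ ≡ 5.
  x = λ² - 8 - 5 = 25 - 13 ≡ 12; y = λ·(8 - 12) - 4 ≡ 10. → (12, 10)
8G: (12, 10) + (5, 6). λ = (6 - 10)/(5 - 12) ≡ 13/10 mod 17. 10⁻¹ ≡ 12 (mod 17), so λ ≡ 3.
  x = λ² - 12 - 5 = 9 - 17 ≡ 9; y = λ·(12 - 9) - 10 ≡ 16. → (9, 16)
9G: (9, 16) + (5, 6). λ = (6 - 16)/(5 - 9) ≡ 7/13 mod 17. 13⁻¹ ≡ 4 (mod 17) since 13·4 = 52 ≡ 1, so λ ≡ 11.
  x = λ² - 9 - 5 = 121 - 14 ≡ 5; y = λ·(9 - 5) - 16 ≡ 11. → (5, 11)

(5, 11)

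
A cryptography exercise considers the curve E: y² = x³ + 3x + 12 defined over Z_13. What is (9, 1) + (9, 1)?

(5, 10)

tangent at (9, 1): λ = (3·9² + 3)/(2·1) ≡ 12/2. 2⁻¹ ≡ 7 (mod 13) since 2·7 = 14 ≡ 1, so λ ≡ 12·7 ≡ 6.
  x = λ² - 9 - 9 = 36 - 18 ≡ 5; y = λ·(9 - 5) - 1 ≡ 10. → (5, 10)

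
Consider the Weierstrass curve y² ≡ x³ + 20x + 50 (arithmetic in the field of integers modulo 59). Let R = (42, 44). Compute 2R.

(50, 47)

tangent at (42, 44): λ = (3·42² + 20)/(2·44) ≡ 2/29. 29⁻¹ ≡ 57 (mod 59), so λ ≡ 2·57 ≡ 55.
  x = λ² - 42 - 42 = 3025 - 84 ≡ 50; y = λ·(42 - 50) - 44 ≡ 47. → (50, 47)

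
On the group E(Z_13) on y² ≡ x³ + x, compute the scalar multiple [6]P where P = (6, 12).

Double-and-add on 6 = (110)₂. Start with P = (6, 12) for the leading 1-bit.
double: tangent at (6, 12): λ = (3·6² + 1)/(2·12) ≡ 5/11. 11⁻¹ ≡ 6 (mod 13), so λ ≡ 5·6 ≡ 4.
  x = λ² - 6 - 6 = 16 - 12 ≡ 4; y = λ·(6 - 4) - 12 ≡ 9. → (4, 9)
add P: (4, 9) + (6, 12). λ = (12 - 9)/(6 - 4) ≡ 3/2 mod 13. 2⁻¹ ≡ 7 (mod 13), so λ ≡ 8.
  x = λ² - 4 - 6 = 64 - 10 ≡ 2; y = λ·(4 - 2) - 9 ≡ 7. → (2, 7)
double: tangent at (2, 7): λ = (3·2² + 1)/(2·7) ≡ 0/1. 1⁻¹ ≡ 1 (mod 13), so λ ≡ 0·1 ≡ 0.
  x = λ² - 2 - 2 = 0 - 4 ≡ 9; y = λ·(2 - 9) - 7 ≡ 6. → (9, 6)

(9, 6)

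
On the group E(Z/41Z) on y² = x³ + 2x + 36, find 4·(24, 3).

(10, 20)

Write G = (24, 3).
Double-and-add on 4 = (100)₂. Start with G = (24, 3) for the leading 1-bit.
double: tangent at (24, 3): λ = (3·24² + 2)/(2·3) ≡ 8/6. 6⁻¹ ≡ 7 (mod 41), so λ ≡ 8·7 ≡ 15.
  x = λ² - 24 - 24 = 225 - 48 ≡ 13; y = λ·(24 - 13) - 3 ≡ 39. → (13, 39)
double: tangent at (13, 39): λ = (3·13² + 2)/(2·39) ≡ 17/37. 37⁻¹ ≡ 10 (mod 41), so λ ≡ 17·10 ≡ 6.
  x = λ² - 13 - 13 = 36 - 26 ≡ 10; y = λ·(13 - 10) - 39 ≡ 20. → (10, 20)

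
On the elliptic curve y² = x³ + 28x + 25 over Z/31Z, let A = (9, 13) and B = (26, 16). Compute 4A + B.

(22, 6)

First 4A:
Double-and-add on 4 = (100)₂. Start with A = (9, 13) for the leading 1-bit.
double: tangent at (9, 13): λ = (3·9² + 28)/(2·13) ≡ 23/26. 26⁻¹ ≡ 6 (mod 31), so λ ≡ 23·6 ≡ 14.
  x = λ² - 9 - 9 = 196 - 18 ≡ 23; y = λ·(9 - 23) - 13 ≡ 8. → (23, 8)
double: tangent at (23, 8): λ = (3·23² + 28)/(2·8) ≡ 3/16. 16⁻¹ ≡ 2 (mod 31), so λ ≡ 3·2 ≡ 6.
  x = λ² - 23 - 23 = 36 - 46 ≡ 21; y = λ·(23 - 21) - 8 ≡ 4. → (21, 4)
4A = (21, 4).
Finally 4A + B:
(21, 4) + (26, 16). λ = (16 - 4)/(26 - 21) ≡ 12/5 mod 31. 5⁻¹ ≡ 25 (mod 31), so λ ≡ 21.
  x = λ² - 21 - 26 = 441 - 47 ≡ 22; y = λ·(21 - 22) - 4 ≡ 6. → (22, 6)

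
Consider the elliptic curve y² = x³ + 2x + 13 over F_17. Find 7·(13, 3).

Write P = (13, 3).
Repeated addition: build up to 7P.
2P: tangent at (13, 3): λ = (3·13² + 2)/(2·3) ≡ 16/6. 6⁻¹ ≡ 3 (mod 17), so λ ≡ 16·3 ≡ 14.
  x = λ² - 13 - 13 = 196 - 26 ≡ 0; y = λ·(13 - 0) - 3 ≡ 9. → (0, 9)
3P: (0, 9) + (13, 3). λ = (3 - 9)/(13 - 0) ≡ 11/13 mod 17. 13⁻¹ ≡ 4 (mod 17) since 13·4 = 52 ≡ 1, so λ ≡ 10.
  x = λ² - 0 - 13 = 100 - 13 ≡ 2; y = λ·(0 - 2) - 9 ≡ 5. → (2, 5)
4P: (2, 5) + (13, 3). λ = (3 - 5)/(13 - 2) ≡ 15/11 mod 17. 11⁻¹ ≡ 14 (mod 17), so λ ≡ 6.
  x = λ² - 2 - 13 = 36 - 15 ≡ 4; y = λ·(2 - 4) - 5 ≡ 0. → (4, 0)
5P: (4, 0) + (13, 3). λ = (3 - 0)/(13 - 4) ≡ 3/9 mod 17. 9⁻¹ ≡ 2 (mod 17), so λ ≡ 6.
  x = λ² - 4 - 13 = 36 - 17 ≡ 2; y = λ·(4 - 2) - 0 ≡ 12. → (2, 12)
6P: (2, 12) + (13, 3). λ = (3 - 12)/(13 - 2) ≡ 8/11 mod 17. 11⁻¹ ≡ 14 (mod 17), so λ ≡ 10.
  x = λ² - 2 - 13 = 100 - 15 ≡ 0; y = λ·(2 - 0) - 12 ≡ 8. → (0, 8)
7P: (0, 8) + (13, 3). λ = (3 - 8)/(13 - 0) ≡ 12/13 mod 17. 13⁻¹ ≡ 4 (mod 17), so λ ≡ 14.
  x = λ² - 0 - 13 = 196 - 13 ≡ 13; y = λ·(0 - 13) - 8 ≡ 14. → (13, 14)

(13, 14)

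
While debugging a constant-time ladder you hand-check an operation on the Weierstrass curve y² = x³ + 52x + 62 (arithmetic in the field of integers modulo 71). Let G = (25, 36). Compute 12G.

(21, 64)

Repeated addition: build up to 12G.
2G: tangent at (25, 36): λ = (3·25² + 52)/(2·36) ≡ 10/1. 1⁻¹ ≡ 1 (mod 71) since 1·1 = 1 ≡ 1, so λ ≡ 10·1 ≡ 10.
  x = λ² - 25 - 25 = 100 - 50 ≡ 50; y = λ·(25 - 50) - 36 ≡ 69. → (50, 69)
3G: (50, 69) + (25, 36). λ = (36 - 69)/(25 - 50) ≡ 38/46 mod 71. 46⁻¹ ≡ 17 (mod 71), so λ ≡ 7.
  x = λ² - 50 - 25 = 49 - 75 ≡ 45; y = λ·(50 - 45) - 69 ≡ 37. → (45, 37)
4G: (45, 37) + (25, 36). λ = (36 - 37)/(25 - 45) ≡ 70/51 mod 71. 51⁻¹ ≡ 39 (mod 71), so λ ≡ 32.
  x = λ² - 45 - 25 = 1024 - 70 ≡ 31; y = λ·(45 - 31) - 37 ≡ 56. → (31, 56)
5G: (31, 56) + (25, 36). λ = (36 - 56)/(25 - 31) ≡ 51/65 mod 71. 65⁻¹ ≡ 59 (mod 71), so λ ≡ 27.
  x = λ² - 31 - 25 = 729 - 56 ≡ 34; y = λ·(31 - 34) - 56 ≡ 5. → (34, 5)
6G: (34, 5) + (25, 36). λ = (36 - 5)/(25 - 34) ≡ 31/62 mod 71. 62⁻¹ ≡ 63 (mod 71), so λ ≡ 36.
  x = λ² - 34 - 25 = 1296 - 59 ≡ 30; y = λ·(34 - 30) - 5 ≡ 68. → (30, 68)
7G: (30, 68) + (25, 36). λ = (36 - 68)/(25 - 30) ≡ 39/66 mod 71. 66⁻¹ ≡ 14 (mod 71), so λ ≡ 49.
  x = λ² - 30 - 25 = 2401 - 55 ≡ 3; y = λ·(30 - 3) - 68 ≡ 48. → (3, 48)
8G: (3, 48) + (25, 36). λ = (36 - 48)/(25 - 3) ≡ 59/22 mod 71. 22⁻¹ ≡ 42 (mod 71) since 22·42 = 924 ≡ 1, so λ ≡ 64.
  x = λ² - 3 - 25 = 4096 - 28 ≡ 21; y = λ·(3 - 21) - 48 ≡ 7. → (21, 7)
9G: (21, 7) + (25, 36). λ = (36 - 7)/(25 - 21) ≡ 29/4 mod 71. 4⁻¹ ≡ 18 (mod 71) since 4·18 = 72 ≡ 1, so λ ≡ 25.
  x = λ² - 21 - 25 = 625 - 46 ≡ 11; y = λ·(21 - 11) - 7 ≡ 30. → (11, 30)
10G: (11, 30) + (25, 36). λ = (36 - 30)/(25 - 11) ≡ 6/14 mod 71. 14⁻¹ ≡ 66 (mod 71) since 14·66 = 924 ≡ 1, so λ ≡ 41.
  x = λ² - 11 - 25 = 1681 - 36 ≡ 12; y = λ·(11 - 12) - 30 ≡ 0. → (12, 0)
11G: (12, 0) + (25, 36). λ = (36 - 0)/(25 - 12) ≡ 36/13 mod 71. 13⁻¹ ≡ 11 (mod 71) since 13·11 = 143 ≡ 1, so λ ≡ 41.
  x = λ² - 12 - 25 = 1681 - 37 ≡ 11; y = λ·(12 - 11) - 0 ≡ 41. → (11, 41)
12G: (11, 41) + (25, 36). λ = (36 - 41)/(25 - 11) ≡ 66/14 mod 71. 14⁻¹ ≡ 66 (mod 71) since 14·66 = 924 ≡ 1, so λ ≡ 25.
  x = λ² - 11 - 25 = 625 - 36 ≡ 21; y = λ·(11 - 21) - 41 ≡ 64. → (21, 64)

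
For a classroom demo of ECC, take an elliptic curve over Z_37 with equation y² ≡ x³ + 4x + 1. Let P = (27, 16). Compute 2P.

tangent at (27, 16): λ = (3·27² + 4)/(2·16) ≡ 8/32. 32⁻¹ ≡ 22 (mod 37), so λ ≡ 8·22 ≡ 28.
  x = λ² - 27 - 27 = 784 - 54 ≡ 27; y = λ·(27 - 27) - 16 ≡ 21. → (27, 21)

(27, 21)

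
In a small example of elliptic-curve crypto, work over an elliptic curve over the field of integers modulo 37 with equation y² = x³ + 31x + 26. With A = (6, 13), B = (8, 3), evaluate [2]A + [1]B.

(23, 20)

First 2A:
Repeated addition: build up to 2A.
2A: tangent at (6, 13): λ = (3·6² + 31)/(2·13) ≡ 28/26. 26⁻¹ ≡ 10 (mod 37), so λ ≡ 28·10 ≡ 21.
  x = λ² - 6 - 6 = 441 - 12 ≡ 22; y = λ·(6 - 22) - 13 ≡ 21. → (22, 21)
2A = (22, 21).
Finally 2A + B:
(22, 21) + (8, 3). λ = (3 - 21)/(8 - 22) ≡ 19/23 mod 37. 23⁻¹ ≡ 29 (mod 37) since 23·29 = 667 ≡ 1, so λ ≡ 33.
  x = λ² - 22 - 8 = 1089 - 30 ≡ 23; y = λ·(22 - 23) - 21 ≡ 20. → (23, 20)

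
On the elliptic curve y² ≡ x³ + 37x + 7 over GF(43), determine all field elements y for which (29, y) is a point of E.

20, 23

x³ + 37x + 7 = 25469 ≡ 13 (mod 43).
Square roots of 13 mod 43: 20 and 23 (since 20² = 400 ≡ 13).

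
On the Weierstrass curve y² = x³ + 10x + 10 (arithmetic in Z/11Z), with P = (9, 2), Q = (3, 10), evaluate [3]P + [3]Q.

First 3P:
Repeated addition: build up to 3P.
2P: tangent at (9, 2): λ = (3·9² + 10)/(2·2) ≡ 0/4. 4⁻¹ ≡ 3 (mod 11), so λ ≡ 0·3 ≡ 0.
  x = λ² - 9 - 9 = 0 - 18 ≡ 4; y = λ·(9 - 4) - 2 ≡ 9. → (4, 9)
3P: (4, 9) + (9, 2). λ = (2 - 9)/(9 - 4) ≡ 4/5 mod 11. 5⁻¹ ≡ 9 (mod 11), so λ ≡ 3.
  x = λ² - 4 - 9 = 9 - 13 ≡ 7; y = λ·(4 - 7) - 9 ≡ 4. → (7, 4)
3P = (7, 4).
Next 3Q:
Repeated addition: build up to 3Q.
2Q: tangent at (3, 10): λ = (3·3² + 10)/(2·10) ≡ 4/9. 9⁻¹ ≡ 5 (mod 11) since 9·5 = 45 ≡ 1, so λ ≡ 4·5 ≡ 9.
  x = λ² - 3 - 3 = 81 - 6 ≡ 9; y = λ·(3 - 9) - 10 ≡ 2. → (9, 2)
3Q: (9, 2) + (3, 10). λ = (10 - 2)/(3 - 9) ≡ 8/5 mod 11. 5⁻¹ ≡ 9 (mod 11) since 5·9 = 45 ≡ 1, so λ ≡ 6.
  x = λ² - 9 - 3 = 36 - 12 ≡ 2; y = λ·(9 - 2) - 2 ≡ 7. → (2, 7)
3Q = (2, 7).
Finally 3P + 3Q:
(7, 4) + (2, 7). λ = (7 - 4)/(2 - 7) ≡ 3/6 mod 11. 6⁻¹ ≡ 2 (mod 11) since 6·2 = 12 ≡ 1, so λ ≡ 6.
  x = λ² - 7 - 2 = 36 - 9 ≡ 5; y = λ·(7 - 5) - 4 ≡ 8. → (5, 8)

(5, 8)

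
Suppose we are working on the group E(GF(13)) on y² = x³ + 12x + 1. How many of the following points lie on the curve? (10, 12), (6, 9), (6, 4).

2

(10, 12): 12² ≡ 1, rhs ≡ 3 → off.
(6, 9): 9² ≡ 3, rhs ≡ 3 → on.
(6, 4): 4² ≡ 3, rhs ≡ 3 → on.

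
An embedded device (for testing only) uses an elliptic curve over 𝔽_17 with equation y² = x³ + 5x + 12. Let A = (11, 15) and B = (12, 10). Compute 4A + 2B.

First 4A:
Double-and-add on 4 = (100)₂. Start with A = (11, 15) for the leading 1-bit.
double: tangent at (11, 15): λ = (3·11² + 5)/(2·15) ≡ 11/13. 13⁻¹ ≡ 4 (mod 17) since 13·4 = 52 ≡ 1, so λ ≡ 11·4 ≡ 10.
  x = λ² - 11 - 11 = 100 - 22 ≡ 10; y = λ·(11 - 10) - 15 ≡ 12. → (10, 12)
double: tangent at (10, 12): λ = (3·10² + 5)/(2·12) ≡ 16/7. 7⁻¹ ≡ 5 (mod 17), so λ ≡ 16·5 ≡ 12.
  x = λ² - 10 - 10 = 144 - 20 ≡ 5; y = λ·(10 - 5) - 12 ≡ 14. → (5, 14)
4A = (5, 14).
Next 2B:
Repeated addition: build up to 2B.
2B: tangent at (12, 10): λ = (3·12² + 5)/(2·10) ≡ 12/3. 3⁻¹ ≡ 6 (mod 17), so λ ≡ 12·6 ≡ 4.
  x = λ² - 12 - 12 = 16 - 24 ≡ 9; y = λ·(12 - 9) - 10 ≡ 2. → (9, 2)
2B = (9, 2).
Finally 4A + 2B:
(5, 14) + (9, 2). λ = (2 - 14)/(9 - 5) ≡ 5/4 mod 17. 4⁻¹ ≡ 13 (mod 17), so λ ≡ 14.
  x = λ² - 5 - 9 = 196 - 14 ≡ 12; y = λ·(5 - 12) - 14 ≡ 7. → (12, 7)

(12, 7)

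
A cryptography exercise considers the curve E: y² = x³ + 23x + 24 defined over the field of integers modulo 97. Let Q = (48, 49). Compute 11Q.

(7, 72)

Repeated addition: build up to 11Q.
2Q: tangent at (48, 49): λ = (3·48² + 23)/(2·49) ≡ 48/1. 1⁻¹ ≡ 1 (mod 97), so λ ≡ 48·1 ≡ 48.
  x = λ² - 48 - 48 = 2304 - 96 ≡ 74; y = λ·(48 - 74) - 49 ≡ 61. → (74, 61)
3Q: (74, 61) + (48, 49). λ = (49 - 61)/(48 - 74) ≡ 85/71 mod 97. 71⁻¹ ≡ 41 (mod 97) since 71·41 = 2911 ≡ 1, so λ ≡ 90.
  x = λ² - 74 - 48 = 8100 - 122 ≡ 24; y = λ·(74 - 24) - 61 ≡ 74. → (24, 74)
4Q: (24, 74) + (48, 49). λ = (49 - 74)/(48 - 24) ≡ 72/24 mod 97. 24⁻¹ ≡ 93 (mod 97), so λ ≡ 3.
  x = λ² - 24 - 48 = 9 - 72 ≡ 34; y = λ·(24 - 34) - 74 ≡ 90. → (34, 90)
5Q: (34, 90) + (48, 49). λ = (49 - 90)/(48 - 34) ≡ 56/14 mod 97. 14⁻¹ ≡ 7 (mod 97) since 14·7 = 98 ≡ 1, so λ ≡ 4.
  x = λ² - 34 - 48 = 16 - 82 ≡ 31; y = λ·(34 - 31) - 90 ≡ 19. → (31, 19)
6Q: (31, 19) + (48, 49). λ = (49 - 19)/(48 - 31) ≡ 30/17 mod 97. 17⁻¹ ≡ 40 (mod 97), so λ ≡ 36.
  x = λ² - 31 - 48 = 1296 - 79 ≡ 53; y = λ·(31 - 53) - 19 ≡ 62. → (53, 62)
7Q: (53, 62) + (48, 49). λ = (49 - 62)/(48 - 53) ≡ 84/92 mod 97. 92⁻¹ ≡ 58 (mod 97) since 92·58 = 5336 ≡ 1, so λ ≡ 22.
  x = λ² - 53 - 48 = 484 - 101 ≡ 92; y = λ·(53 - 92) - 62 ≡ 50. → (92, 50)
8Q: (92, 50) + (48, 49). λ = (49 - 50)/(48 - 92) ≡ 96/53 mod 97. 53⁻¹ ≡ 11 (mod 97), so λ ≡ 86.
  x = λ² - 92 - 48 = 7396 - 140 ≡ 78; y = λ·(92 - 78) - 50 ≡ 87. → (78, 87)
9Q: (78, 87) + (48, 49). λ = (49 - 87)/(48 - 78) ≡ 59/67 mod 97. 67⁻¹ ≡ 42 (mod 97), so λ ≡ 53.
  x = λ² - 78 - 48 = 2809 - 126 ≡ 64; y = λ·(78 - 64) - 87 ≡ 73. → (64, 73)
10Q: (64, 73) + (48, 49). λ = (49 - 73)/(48 - 64) ≡ 73/81 mod 97. 81⁻¹ ≡ 6 (mod 97), so λ ≡ 50.
  x = λ² - 64 - 48 = 2500 - 112 ≡ 60; y = λ·(64 - 60) - 73 ≡ 30. → (60, 30)
11Q: (60, 30) + (48, 49). λ = (49 - 30)/(48 - 60) ≡ 19/85 mod 97. 85⁻¹ ≡ 8 (mod 97), so λ ≡ 55.
  x = λ² - 60 - 48 = 3025 - 108 ≡ 7; y = λ·(60 - 7) - 30 ≡ 72. → (7, 72)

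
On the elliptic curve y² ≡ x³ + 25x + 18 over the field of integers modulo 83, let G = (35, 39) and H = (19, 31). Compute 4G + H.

First 4G:
Repeated addition: build up to 4G.
2G: tangent at (35, 39): λ = (3·35² + 25)/(2·39) ≡ 48/78. 78⁻¹ ≡ 33 (mod 83), so λ ≡ 48·33 ≡ 7.
  x = λ² - 35 - 35 = 49 - 70 ≡ 62; y = λ·(35 - 62) - 39 ≡ 21. → (62, 21)
3G: (62, 21) + (35, 39). λ = (39 - 21)/(35 - 62) ≡ 18/56 mod 83. 56⁻¹ ≡ 43 (mod 83), so λ ≡ 27.
  x = λ² - 62 - 35 = 729 - 97 ≡ 51; y = λ·(62 - 51) - 21 ≡ 27. → (51, 27)
4G: (51, 27) + (35, 39). λ = (39 - 27)/(35 - 51) ≡ 12/67 mod 83. 67⁻¹ ≡ 57 (mod 83) since 67·57 = 3819 ≡ 1, so λ ≡ 20.
  x = λ² - 51 - 35 = 400 - 86 ≡ 65; y = λ·(51 - 65) - 27 ≡ 25. → (65, 25)
4G = (65, 25).
Finally 4G + H:
(65, 25) + (19, 31). λ = (31 - 25)/(19 - 65) ≡ 6/37 mod 83. 37⁻¹ ≡ 9 (mod 83), so λ ≡ 54.
  x = λ² - 65 - 19 = 2916 - 84 ≡ 10; y = λ·(65 - 10) - 25 ≡ 40. → (10, 40)

(10, 40)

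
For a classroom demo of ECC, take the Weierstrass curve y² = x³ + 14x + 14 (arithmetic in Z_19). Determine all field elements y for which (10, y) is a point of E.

none

x³ + 14x + 14 = 1154 ≡ 14 (mod 19).
14 is a non-residue mod 19; no y exists.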